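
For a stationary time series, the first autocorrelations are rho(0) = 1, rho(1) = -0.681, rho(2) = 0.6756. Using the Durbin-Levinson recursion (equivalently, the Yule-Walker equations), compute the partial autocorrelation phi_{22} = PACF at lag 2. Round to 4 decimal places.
\phi_{22} = 0.3950

The PACF at lag k is phi_{kk}, the last component of the solution
to the Yule-Walker system G_k phi = r_k where
  (G_k)_{ij} = rho(|i - j|), (r_k)_i = rho(i), i,j = 1..k.
Equivalently, Durbin-Levinson gives phi_{kk} iteratively:
  phi_{11} = rho(1)
  phi_{kk} = [rho(k) - sum_{j=1..k-1} phi_{k-1,j} rho(k-j)]
            / [1 - sum_{j=1..k-1} phi_{k-1,j} rho(j)],
  phi_{k,j} = phi_{k-1,j} - phi_{kk} phi_{k-1,k-j},  j = 1..k-1.
Step k = 1:
  phi_11 = rho(1) = -0.681.
Step k = 2:
  phi_22 = [rho(2) - phi_11 rho(1)] / [1 - phi_11 rho(1)] = [0.6756 - (-0.681)(-0.681)] / [1 - (-0.681)(-0.681)]
         = 0.211839 / 0.536239 = 0.395.
Therefore phi_{22} = 0.3950.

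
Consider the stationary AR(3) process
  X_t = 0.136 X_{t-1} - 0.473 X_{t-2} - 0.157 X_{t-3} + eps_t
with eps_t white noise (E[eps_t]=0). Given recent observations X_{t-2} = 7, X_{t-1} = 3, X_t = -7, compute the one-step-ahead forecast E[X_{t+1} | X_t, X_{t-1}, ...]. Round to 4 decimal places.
E[X_{t+1} \mid \mathcal F_t] = -3.4700

For an AR(p) model X_t = c + sum_i phi_i X_{t-i} + eps_t, the
one-step-ahead conditional mean is
  E[X_{t+1} | X_t, ...] = c + sum_i phi_i X_{t+1-i}.
Substitute known values:
  E[X_{t+1} | ...] = (0.136) * (-7) + (-0.473) * (3) + (-0.157) * (7)
                   = -3.4700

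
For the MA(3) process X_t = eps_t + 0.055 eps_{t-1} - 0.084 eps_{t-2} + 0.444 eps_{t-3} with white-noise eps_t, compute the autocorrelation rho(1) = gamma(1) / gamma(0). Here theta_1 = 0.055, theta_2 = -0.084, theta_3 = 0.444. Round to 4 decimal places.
\rho(1) = 0.0108

For an MA(q) process with theta_0 = 1, the autocovariance is
  gamma(k) = sigma^2 * sum_{i=0..q-k} theta_i * theta_{i+k},
and rho(k) = gamma(k) / gamma(0). Sigma^2 cancels.
  numerator   = (1)*(0.055) + (0.055)*(-0.084) + (-0.084)*(0.444) = 0.013084.
  denominator = (1)^2 + (0.055)^2 + (-0.084)^2 + (0.444)^2 = 1.207217.
  rho(1) = 0.013084 / 1.207217 = 0.0108.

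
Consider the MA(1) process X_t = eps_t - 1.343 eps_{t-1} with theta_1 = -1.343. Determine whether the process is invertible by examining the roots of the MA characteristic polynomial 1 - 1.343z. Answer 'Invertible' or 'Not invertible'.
\text{Not invertible}

The MA(q) characteristic polynomial is P(z) = 1 - 1.343z.
Invertibility requires all roots to lie outside the unit circle, i.e. |z| > 1 for every root.
This is linear in z: 1 + (-1.343) z = 0  =>  z = -1/(-1.343) = 0.744602,  |z| = 0.744602.
Moduli of all roots: 0.7446.
All moduli strictly greater than 1? No.
Verdict: Not invertible.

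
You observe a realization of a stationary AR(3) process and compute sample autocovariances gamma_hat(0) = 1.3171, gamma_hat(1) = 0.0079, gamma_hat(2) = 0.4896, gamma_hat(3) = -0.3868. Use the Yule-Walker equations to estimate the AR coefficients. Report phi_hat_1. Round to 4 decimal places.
\hat\phi_{1} = 0.1320

The Yule-Walker equations for an AR(p) process read, in matrix form,
  Gamma_p phi = r_p,   with   (Gamma_p)_{ij} = gamma(|i - j|),
                       (r_p)_i = gamma(i),   i,j = 1..p.
Substitute the sample gammas (Toeplitz matrix and right-hand side of size 3):
  Gamma_p = [[1.3171, 0.0079, 0.4896], [0.0079, 1.3171, 0.0079], [0.4896, 0.0079, 1.3171]]
  r_p     = [0.0079, 0.4896, -0.3868]
Written out (R1..R3):
  (R1) 1.3171 phi_1 + 0.0079 phi_2 + 0.4896 phi_3 = 0.0079
  (R2) 0.0079 phi_1 + 1.3171 phi_2 + 0.0079 phi_3 = 0.4896
  (R3) 0.4896 phi_1 + 0.0079 phi_2 + 1.3171 phi_3 = -0.3868
Gaussian elimination:
  R2 <- R2 - (0.0079/1.3171) R1 = R2 - (0.005998) R1:  1.317053 phi_2 + 0.004963 phi_3 = 0.489553
  R3 <- R3 - (0.4896/1.3171) R1 = R3 - (0.371726) R1:  0.004963 phi_2 + 1.135103 phi_3 = -0.389737
  R3 <- R3 - (0.004963/1.317053) R2 = R3 - (0.003769) R2:  1.135084 phi_3 = -0.391582
Back-substitution:
  phi_hat_3 = -0.391582 / 1.135084 = -0.34498
  phi_hat_2 = (0.489553 - (0.004963)(-0.34498)) / 1.317053 = 0.373003
  phi_hat_1 = (0.0079 - (0.0079)(0.373003) - (0.4896)(-0.34498)) / 1.3171 = 0.131999
So phi_hat = [0.1320, 0.3730, -0.3450].
Therefore phi_hat_1 = 0.1320.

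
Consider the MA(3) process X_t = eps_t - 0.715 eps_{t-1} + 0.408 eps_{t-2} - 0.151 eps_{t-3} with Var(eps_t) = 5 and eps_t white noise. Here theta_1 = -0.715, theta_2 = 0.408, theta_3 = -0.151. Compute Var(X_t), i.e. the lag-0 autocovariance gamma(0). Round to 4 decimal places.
\gamma(0) = 8.5025

For an MA(q) process X_t = eps_t + sum_i theta_i eps_{t-i} with
Var(eps_t) = sigma^2, the variance is
  gamma(0) = sigma^2 * (1 + sum_i theta_i^2).
  sum_i theta_i^2 = (-0.715)^2 + (0.408)^2 + (-0.151)^2 = 0.511225 + 0.166464 + 0.022801 = 0.70049.
  gamma(0) = 5 * (1 + 0.70049) = 5 * 1.70049 = 8.50245, which rounds to 8.5025.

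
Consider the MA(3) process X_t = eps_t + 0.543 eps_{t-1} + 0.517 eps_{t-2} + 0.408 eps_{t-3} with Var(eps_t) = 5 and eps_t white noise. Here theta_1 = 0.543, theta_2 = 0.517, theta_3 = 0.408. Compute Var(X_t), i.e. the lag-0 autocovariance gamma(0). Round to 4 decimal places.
\gamma(0) = 8.6430

For an MA(q) process X_t = eps_t + sum_i theta_i eps_{t-i} with
Var(eps_t) = sigma^2, the variance is
  gamma(0) = sigma^2 * (1 + sum_i theta_i^2).
  sum_i theta_i^2 = (0.543)^2 + (0.517)^2 + (0.408)^2 = 0.294849 + 0.267289 + 0.166464 = 0.728602.
  gamma(0) = 5 * (1 + 0.728602) = 5 * 1.728602 = 8.64301, which rounds to 8.6430.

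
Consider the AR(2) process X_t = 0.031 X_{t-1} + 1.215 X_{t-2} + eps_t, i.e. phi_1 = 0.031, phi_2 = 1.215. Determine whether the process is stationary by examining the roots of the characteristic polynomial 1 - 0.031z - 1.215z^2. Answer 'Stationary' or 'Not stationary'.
\text{Not stationary}

The AR(p) characteristic polynomial is P(z) = 1 - 0.031z - 1.215z^2.
Stationarity requires all roots to lie outside the unit circle, i.e. |z| > 1 for every root.
Set 1 + (-0.031) z + (-1.215) z^2 = 0, i.e. a z^2 + b z + c = 0 with a = -1.215, b = -0.031, c = 1.
Discriminant D = b^2 - 4ac = (-0.031)^2 - 4*(-1.215)*1 = 0.000961 - (-4.86) = 4.860961.
D >= 0, so the roots are real: z = (-b +/- sqrt(D)) / (2a) = (0.031 +/- 2.204759) / (-2.43).
  z_1 = (0.031 + 2.204759) / (-2.43) = -0.9201,   |z_1| = 0.9201.
  z_2 = (0.031 - 2.204759) / (-2.43) = 0.8946,   |z_2| = 0.8946.
Moduli of all roots: 0.9201, 0.8946.
All moduli strictly greater than 1? No.
Verdict: Not stationary.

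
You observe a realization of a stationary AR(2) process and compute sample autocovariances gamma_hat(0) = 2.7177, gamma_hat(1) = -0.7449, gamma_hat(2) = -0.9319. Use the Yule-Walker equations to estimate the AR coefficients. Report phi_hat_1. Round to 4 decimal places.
\hat\phi_{1} = -0.3980

The Yule-Walker equations for an AR(p) process read, in matrix form,
  Gamma_p phi = r_p,   with   (Gamma_p)_{ij} = gamma(|i - j|),
                       (r_p)_i = gamma(i),   i,j = 1..p.
Substitute the sample gammas (Toeplitz matrix and right-hand side of size 2):
  Gamma_p = [[2.7177, -0.7449], [-0.7449, 2.7177]]
  r_p     = [-0.7449, -0.9319]
Written out:
  2.7177 phi_1 - 0.7449 phi_2 = -0.7449
  -0.7449 phi_1 + 2.7177 phi_2 = -0.9319
Solve by Cramer's rule:
  det = gamma(0)^2 - gamma(1)^2 = (2.7177)^2 - (-0.7449)^2 = 7.38589329 - 0.55487601 = 6.83101728
  phi_hat_1 = [gamma(1) gamma(0) - gamma(1) gamma(2)] / det = [(-0.7449)(2.7177) - (-0.7449)(-0.9319)] / 6.83101728 = -2.71858704 / 6.83101728 = -0.398
  phi_hat_2 = [gamma(0) gamma(2) - gamma(1)^2] / det = [(2.7177)(-0.9319) - (-0.7449)^2] / 6.83101728 = -3.08750064 / 6.83101728 = -0.452
So phi_hat = [-0.3980, -0.4520].
Therefore phi_hat_1 = -0.3980.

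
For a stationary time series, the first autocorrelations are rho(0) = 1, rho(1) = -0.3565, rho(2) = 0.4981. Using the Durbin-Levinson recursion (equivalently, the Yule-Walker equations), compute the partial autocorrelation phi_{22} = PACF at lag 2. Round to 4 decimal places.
\phi_{22} = 0.4250

The PACF at lag k is phi_{kk}, the last component of the solution
to the Yule-Walker system G_k phi = r_k where
  (G_k)_{ij} = rho(|i - j|), (r_k)_i = rho(i), i,j = 1..k.
Equivalently, Durbin-Levinson gives phi_{kk} iteratively:
  phi_{11} = rho(1)
  phi_{kk} = [rho(k) - sum_{j=1..k-1} phi_{k-1,j} rho(k-j)]
            / [1 - sum_{j=1..k-1} phi_{k-1,j} rho(j)],
  phi_{k,j} = phi_{k-1,j} - phi_{kk} phi_{k-1,k-j},  j = 1..k-1.
Step k = 1:
  phi_11 = rho(1) = -0.3565.
Step k = 2:
  phi_22 = [rho(2) - phi_11 rho(1)] / [1 - phi_11 rho(1)] = [0.4981 - (-0.3565)(-0.3565)] / [1 - (-0.3565)(-0.3565)]
         = 0.37100775 / 0.87290775 = 0.425.
Therefore phi_{22} = 0.4250.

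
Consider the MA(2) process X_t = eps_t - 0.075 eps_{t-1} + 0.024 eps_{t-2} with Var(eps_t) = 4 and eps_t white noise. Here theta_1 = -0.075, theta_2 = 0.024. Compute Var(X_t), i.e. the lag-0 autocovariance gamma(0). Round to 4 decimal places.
\gamma(0) = 4.0248

For an MA(q) process X_t = eps_t + sum_i theta_i eps_{t-i} with
Var(eps_t) = sigma^2, the variance is
  gamma(0) = sigma^2 * (1 + sum_i theta_i^2).
  sum_i theta_i^2 = (-0.075)^2 + (0.024)^2 = 0.005625 + 0.000576 = 0.006201.
  gamma(0) = 4 * (1 + 0.006201) = 4 * 1.006201 = 4.024804, which rounds to 4.0248.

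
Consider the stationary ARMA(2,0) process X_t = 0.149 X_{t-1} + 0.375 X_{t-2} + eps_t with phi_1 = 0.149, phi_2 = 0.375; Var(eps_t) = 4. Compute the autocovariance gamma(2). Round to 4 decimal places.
\gamma(2) = 2.0259

Multiply the model equation by X_{t-k} and take expectations. With theta_0 = psi_0 = 1 and psi_j the MA(infinity) weights, this gives
  gamma(k) - sum_i phi_i gamma(k-i) = c_k,
  c_k = sigma^2 * sum_{j=k..q} theta_j psi_{j-k}   (c_k = 0 for k > q),
using gamma(-m) = gamma(m).
Pure AR (q = 0): c_0 = sigma^2 = 4, c_k = 0 for k >= 1.
Equations for k = 0, 1, 2 (AR order 2, c_2 = 0):
  (E0) gamma(0) = phi_1 gamma(1) + phi_2 gamma(2) + c_0
  (E1) gamma(1) = phi_1 gamma(0) + phi_2 gamma(1) + c_1
  (E2) gamma(2) = phi_1 gamma(1) + phi_2 gamma(0)
From (E1): gamma(1) = A gamma(0) + B with
  A = phi_1 / (1 - phi_2) = 0.149 / 0.625 = 0.2384,   B = c_1 / (1 - phi_2) = 0 / 0.625 = 0.
Insert (E2) into (E0): gamma(0) (1 - phi_2^2) = phi_1 (1 + phi_2) gamma(1) + c_0.
  phi_1 (1 + phi_2) = (0.149)(1.375) = 0.204875,   1 - phi_2^2 = 0.859375.
Replace gamma(1) by A gamma(0) + B and collect gamma(0):
  gamma(0) [0.859375 - (0.204875)(0.2384)] = c_0 = 4
  gamma(0) * 0.810533 = 4
  gamma(0) = 4 / 0.810533 = 4.935025.
  gamma(1) = A gamma(0) = (0.2384)(4.935025) = 1.17651.
  gamma(2) = phi_1 gamma(1) + phi_2 gamma(0) = (0.149)(1.17651) + (0.375)(4.935025) = 2.025935.
Therefore gamma(2) = 2.0259 (to 4 decimal places).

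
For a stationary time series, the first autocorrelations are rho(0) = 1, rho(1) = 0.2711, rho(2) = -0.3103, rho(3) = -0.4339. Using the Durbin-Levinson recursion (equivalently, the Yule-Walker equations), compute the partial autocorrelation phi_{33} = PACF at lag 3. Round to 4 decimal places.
\phi_{33} = -0.2640

The PACF at lag k is phi_{kk}, the last component of the solution
to the Yule-Walker system G_k phi = r_k where
  (G_k)_{ij} = rho(|i - j|), (r_k)_i = rho(i), i,j = 1..k.
Equivalently, Durbin-Levinson gives phi_{kk} iteratively:
  phi_{11} = rho(1)
  phi_{kk} = [rho(k) - sum_{j=1..k-1} phi_{k-1,j} rho(k-j)]
            / [1 - sum_{j=1..k-1} phi_{k-1,j} rho(j)],
  phi_{k,j} = phi_{k-1,j} - phi_{kk} phi_{k-1,k-j},  j = 1..k-1.
Step k = 1:
  phi_11 = rho(1) = 0.2711.
Step k = 2:
  phi_22 = [rho(2) - phi_11 rho(1)] / [1 - phi_11 rho(1)] = [-0.3103 - (0.2711)(0.2711)] / [1 - (0.2711)(0.2711)]
         = -0.38379521 / 0.92650479 = -0.41424.
  Update: phi_21 = phi_11 - phi_22 phi_11 = 0.2711 - (-0.41424)(0.2711) = 0.3834.
Step k = 3:
  phi_33 = [rho(3) - phi_21 rho(2) - phi_22 rho(1)] / [1 - phi_21 rho(1) - phi_22 rho(2)]
    numerator   = -0.4339 - (0.3834)(-0.3103) - (-0.41424)(0.2711) = -0.20263042
    denominator = 1 - (0.3834)(0.2711) - (-0.41424)(-0.3103) = 0.76752152
  phi_33 = -0.20263042 / 0.76752152 = -0.264.
Therefore phi_{33} = -0.2640.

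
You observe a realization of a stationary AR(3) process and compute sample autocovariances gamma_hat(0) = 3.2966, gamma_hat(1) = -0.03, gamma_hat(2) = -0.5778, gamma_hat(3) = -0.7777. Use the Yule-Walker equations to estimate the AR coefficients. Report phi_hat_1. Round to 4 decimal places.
\hat\phi_{1} = -0.0540

The Yule-Walker equations for an AR(p) process read, in matrix form,
  Gamma_p phi = r_p,   with   (Gamma_p)_{ij} = gamma(|i - j|),
                       (r_p)_i = gamma(i),   i,j = 1..p.
Substitute the sample gammas (Toeplitz matrix and right-hand side of size 3):
  Gamma_p = [[3.2966, -0.03, -0.5778], [-0.03, 3.2966, -0.03], [-0.5778, -0.03, 3.2966]]
  r_p     = [-0.03, -0.5778, -0.7777]
Written out (R1..R3):
  (R1) 3.2966 phi_1 - 0.03 phi_2 - 0.5778 phi_3 = -0.03
  (R2) -0.03 phi_1 + 3.2966 phi_2 - 0.03 phi_3 = -0.5778
  (R3) -0.5778 phi_1 - 0.03 phi_2 + 3.2966 phi_3 = -0.7777
Gaussian elimination:
  R2 <- R2 - (-0.03/3.2966) R1 = R2 - (-0.0091) R1:  3.296327 phi_2 - 0.035258 phi_3 = -0.578073
  R3 <- R3 - (-0.5778/3.2966) R1 = R3 - (-0.175271) R1:  -0.035258 phi_2 + 3.195328 phi_3 = -0.782958
  R3 <- R3 - (-0.035258/3.296327) R2 = R3 - (-0.010696) R2:  3.194951 phi_3 = -0.789141
Back-substitution:
  phi_hat_3 = -0.789141 / 3.194951 = -0.246996
  phi_hat_2 = (-0.578073 - (-0.035258)(-0.246996)) / 3.296327 = -0.178011
  phi_hat_1 = (-0.03 - (-0.03)(-0.178011) - (-0.5778)(-0.246996)) / 3.2966 = -0.054012
So phi_hat = [-0.0540, -0.1780, -0.2470].
Therefore phi_hat_1 = -0.0540.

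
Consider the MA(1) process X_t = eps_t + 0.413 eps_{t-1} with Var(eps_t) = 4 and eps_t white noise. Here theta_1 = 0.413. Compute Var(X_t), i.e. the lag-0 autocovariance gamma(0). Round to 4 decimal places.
\gamma(0) = 4.6823

For an MA(q) process X_t = eps_t + sum_i theta_i eps_{t-i} with
Var(eps_t) = sigma^2, the variance is
  gamma(0) = sigma^2 * (1 + sum_i theta_i^2).
  sum_i theta_i^2 = (0.413)^2 = 0.170569.
  gamma(0) = 4 * (1 + 0.170569) = 4 * 1.170569 = 4.682276, which rounds to 4.6823.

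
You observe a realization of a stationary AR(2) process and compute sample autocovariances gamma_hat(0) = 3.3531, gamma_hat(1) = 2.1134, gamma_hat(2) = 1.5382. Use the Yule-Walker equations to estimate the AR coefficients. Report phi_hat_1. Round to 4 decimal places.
\hat\phi_{1} = 0.5660

The Yule-Walker equations for an AR(p) process read, in matrix form,
  Gamma_p phi = r_p,   with   (Gamma_p)_{ij} = gamma(|i - j|),
                       (r_p)_i = gamma(i),   i,j = 1..p.
Substitute the sample gammas (Toeplitz matrix and right-hand side of size 2):
  Gamma_p = [[3.3531, 2.1134], [2.1134, 3.3531]]
  r_p     = [2.1134, 1.5382]
Written out:
  3.3531 phi_1 + 2.1134 phi_2 = 2.1134
  2.1134 phi_1 + 3.3531 phi_2 = 1.5382
Solve by Cramer's rule:
  det = gamma(0)^2 - gamma(1)^2 = (3.3531)^2 - (2.1134)^2 = 11.24327961 - 4.46645956 = 6.77682005
  phi_hat_1 = [gamma(1) gamma(0) - gamma(1) gamma(2)] / det = [(2.1134)(3.3531) - (2.1134)(1.5382)] / 6.77682005 = 3.83560966 / 6.77682005 = 0.566
  phi_hat_2 = [gamma(0) gamma(2) - gamma(1)^2] / det = [(3.3531)(1.5382) - (2.1134)^2] / 6.77682005 = 0.69127886 / 6.77682005 = 0.102
So phi_hat = [0.5660, 0.1020].
Therefore phi_hat_1 = 0.5660.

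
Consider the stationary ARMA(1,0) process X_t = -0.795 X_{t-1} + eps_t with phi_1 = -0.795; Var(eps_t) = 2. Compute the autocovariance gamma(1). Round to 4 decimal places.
\gamma(1) = -4.3209

Multiply the model equation by X_{t-k} and take expectations. With theta_0 = psi_0 = 1 and psi_j the MA(infinity) weights, this gives
  gamma(k) - sum_i phi_i gamma(k-i) = c_k,
  c_k = sigma^2 * sum_{j=k..q} theta_j psi_{j-k}   (c_k = 0 for k > q),
using gamma(-m) = gamma(m).
Pure AR (q = 0): c_0 = sigma^2 = 2, c_k = 0 for k >= 1.
Equations for k = 0 and k = 1 (AR order 1):
  gamma(0) = phi_1 gamma(1) + c_0
  gamma(1) = phi_1 gamma(0) + c_1
Substituting the second into the first: gamma(0) (1 - phi_1^2) = c_0 + phi_1 c_1, so
  gamma(0) = c_0 / (1 - phi_1^2) = 2 / (1 - (-0.795)^2) = 2 / 0.367975 = 5.435152.
  gamma(1) = phi_1 gamma(0) = (-0.795)(5.435152) = -4.320946.
Therefore gamma(1) = -4.3209 (to 4 decimal places).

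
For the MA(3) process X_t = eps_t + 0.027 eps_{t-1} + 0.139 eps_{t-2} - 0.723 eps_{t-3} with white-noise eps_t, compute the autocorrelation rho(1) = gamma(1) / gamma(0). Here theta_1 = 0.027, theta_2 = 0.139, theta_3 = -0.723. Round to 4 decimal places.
\rho(1) = -0.0452

For an MA(q) process with theta_0 = 1, the autocovariance is
  gamma(k) = sigma^2 * sum_{i=0..q-k} theta_i * theta_{i+k},
and rho(k) = gamma(k) / gamma(0). Sigma^2 cancels.
  numerator   = (1)*(0.027) + (0.027)*(0.139) + (0.139)*(-0.723) = -0.069744.
  denominator = (1)^2 + (0.027)^2 + (0.139)^2 + (-0.723)^2 = 1.542779.
  rho(1) = -0.069744 / 1.542779 = -0.0452.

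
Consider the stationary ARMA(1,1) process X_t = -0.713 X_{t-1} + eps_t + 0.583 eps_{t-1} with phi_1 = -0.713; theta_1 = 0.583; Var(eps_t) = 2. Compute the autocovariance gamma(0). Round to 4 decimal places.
\gamma(0) = 2.0688

Multiply the model equation by X_{t-k} and take expectations. With theta_0 = psi_0 = 1 and psi_j the MA(infinity) weights, this gives
  gamma(k) - sum_i phi_i gamma(k-i) = c_k,
  c_k = sigma^2 * sum_{j=k..q} theta_j psi_{j-k}   (c_k = 0 for k > q),
using gamma(-m) = gamma(m).
psi-weights needed (psi_j = theta_j + sum_i phi_i psi_{j-i}):
  psi_1 = theta_1 + phi_1 = 0.583 + (-0.713) = -0.13
Right-hand sides:
  c_0 = sigma^2 (1 + theta_1 psi_1) = 2 * (1 + (0.583)(-0.13)) = 2 * 0.92421 = 1.84842
  c_1 = sigma^2 theta_1 = 2 * (0.583) = 1.166
  c_2 = 0
Equations for k = 0 and k = 1 (AR order 1):
  gamma(0) = phi_1 gamma(1) + c_0
  gamma(1) = phi_1 gamma(0) + c_1
Substituting the second into the first: gamma(0) (1 - phi_1^2) = c_0 + phi_1 c_1, so
  gamma(0) = (c_0 + phi_1 c_1) / (1 - phi_1^2) = (1.84842 + (-0.713)(1.166)) / (1 - (-0.713)^2) = 1.017062 / 0.491631 = 2.068751.
Therefore gamma(0) = 2.0688 (to 4 decimal places).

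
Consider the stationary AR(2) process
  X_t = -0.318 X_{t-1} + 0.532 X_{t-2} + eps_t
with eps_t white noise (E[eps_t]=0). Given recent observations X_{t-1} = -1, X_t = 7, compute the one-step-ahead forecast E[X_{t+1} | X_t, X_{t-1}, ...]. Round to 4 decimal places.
E[X_{t+1} \mid \mathcal F_t] = -2.7580

For an AR(p) model X_t = c + sum_i phi_i X_{t-i} + eps_t, the
one-step-ahead conditional mean is
  E[X_{t+1} | X_t, ...] = c + sum_i phi_i X_{t+1-i}.
Substitute known values:
  E[X_{t+1} | ...] = (-0.318) * (7) + (0.532) * (-1)
                   = -2.7580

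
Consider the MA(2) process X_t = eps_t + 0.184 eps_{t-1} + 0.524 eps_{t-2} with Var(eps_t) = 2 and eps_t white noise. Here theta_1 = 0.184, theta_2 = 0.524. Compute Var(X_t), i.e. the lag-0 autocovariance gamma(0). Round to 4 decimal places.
\gamma(0) = 2.6169

For an MA(q) process X_t = eps_t + sum_i theta_i eps_{t-i} with
Var(eps_t) = sigma^2, the variance is
  gamma(0) = sigma^2 * (1 + sum_i theta_i^2).
  sum_i theta_i^2 = (0.184)^2 + (0.524)^2 = 0.033856 + 0.274576 = 0.308432.
  gamma(0) = 2 * (1 + 0.308432) = 2 * 1.308432 = 2.616864, which rounds to 2.6169.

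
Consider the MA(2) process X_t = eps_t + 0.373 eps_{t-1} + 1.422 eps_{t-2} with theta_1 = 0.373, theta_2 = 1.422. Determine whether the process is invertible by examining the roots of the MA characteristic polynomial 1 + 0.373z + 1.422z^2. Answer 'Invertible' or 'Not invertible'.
\text{Not invertible}

The MA(q) characteristic polynomial is P(z) = 1 + 0.373z + 1.422z^2.
Invertibility requires all roots to lie outside the unit circle, i.e. |z| > 1 for every root.
Set 1 + (0.373) z + (1.422) z^2 = 0, i.e. a z^2 + b z + c = 0 with a = 1.422, b = 0.373, c = 1.
Discriminant D = b^2 - 4ac = (0.373)^2 - 4*(1.422)*1 = 0.139129 - (5.688) = -5.548871.
D < 0, so the roots are the complex-conjugate pair z = (-b +/- i sqrt(-D)) / (2a) = -0.1312 +/- 0.8283i.
For a conjugate pair |z|^2 = z * conj(z) = (product of roots) = c/a = 1/(1.422) = 0.703235, so |z| = sqrt(0.703235) = 0.8386 for both roots.
Moduli of all roots: 0.8386, 0.8386.
All moduli strictly greater than 1? No.
Verdict: Not invertible.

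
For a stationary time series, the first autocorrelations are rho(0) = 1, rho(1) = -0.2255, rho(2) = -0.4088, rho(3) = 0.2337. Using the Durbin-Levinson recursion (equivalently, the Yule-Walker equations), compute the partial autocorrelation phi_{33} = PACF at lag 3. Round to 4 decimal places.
\phi_{33} = -0.0170

The PACF at lag k is phi_{kk}, the last component of the solution
to the Yule-Walker system G_k phi = r_k where
  (G_k)_{ij} = rho(|i - j|), (r_k)_i = rho(i), i,j = 1..k.
Equivalently, Durbin-Levinson gives phi_{kk} iteratively:
  phi_{11} = rho(1)
  phi_{kk} = [rho(k) - sum_{j=1..k-1} phi_{k-1,j} rho(k-j)]
            / [1 - sum_{j=1..k-1} phi_{k-1,j} rho(j)],
  phi_{k,j} = phi_{k-1,j} - phi_{kk} phi_{k-1,k-j},  j = 1..k-1.
Step k = 1:
  phi_11 = rho(1) = -0.2255.
Step k = 2:
  phi_22 = [rho(2) - phi_11 rho(1)] / [1 - phi_11 rho(1)] = [-0.4088 - (-0.2255)(-0.2255)] / [1 - (-0.2255)(-0.2255)]
         = -0.45965025 / 0.94914975 = -0.484276.
  Update: phi_21 = phi_11 - phi_22 phi_11 = -0.2255 - (-0.484276)(-0.2255) = -0.334704.
Step k = 3:
  phi_33 = [rho(3) - phi_21 rho(2) - phi_22 rho(1)] / [1 - phi_21 rho(1) - phi_22 rho(2)]
    numerator   = 0.2337 - (-0.334704)(-0.4088) - (-0.484276)(-0.2255) = -0.01233127
    denominator = 1 - (-0.334704)(-0.2255) - (-0.484276)(-0.4088) = 0.72655226
  phi_33 = -0.01233127 / 0.72655226 = -0.017.
Therefore phi_{33} = -0.0170.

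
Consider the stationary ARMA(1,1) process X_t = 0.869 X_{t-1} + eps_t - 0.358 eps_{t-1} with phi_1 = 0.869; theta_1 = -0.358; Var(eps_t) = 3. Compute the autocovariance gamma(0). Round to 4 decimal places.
\gamma(0) = 6.1995

Multiply the model equation by X_{t-k} and take expectations. With theta_0 = psi_0 = 1 and psi_j the MA(infinity) weights, this gives
  gamma(k) - sum_i phi_i gamma(k-i) = c_k,
  c_k = sigma^2 * sum_{j=k..q} theta_j psi_{j-k}   (c_k = 0 for k > q),
using gamma(-m) = gamma(m).
psi-weights needed (psi_j = theta_j + sum_i phi_i psi_{j-i}):
  psi_1 = theta_1 + phi_1 = -0.358 + (0.869) = 0.511
Right-hand sides:
  c_0 = sigma^2 (1 + theta_1 psi_1) = 3 * (1 + (-0.358)(0.511)) = 3 * 0.817062 = 2.451186
  c_1 = sigma^2 theta_1 = 3 * (-0.358) = -1.074
  c_2 = 0
Equations for k = 0 and k = 1 (AR order 1):
  gamma(0) = phi_1 gamma(1) + c_0
  gamma(1) = phi_1 gamma(0) + c_1
Substituting the second into the first: gamma(0) (1 - phi_1^2) = c_0 + phi_1 c_1, so
  gamma(0) = (c_0 + phi_1 c_1) / (1 - phi_1^2) = (2.451186 + (0.869)(-1.074)) / (1 - (0.869)^2) = 1.51788 / 0.244839 = 6.199503.
Therefore gamma(0) = 6.1995 (to 4 decimal places).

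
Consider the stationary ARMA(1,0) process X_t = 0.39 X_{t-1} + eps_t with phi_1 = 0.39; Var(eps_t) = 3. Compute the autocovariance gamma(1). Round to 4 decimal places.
\gamma(1) = 1.3799

Multiply the model equation by X_{t-k} and take expectations. With theta_0 = psi_0 = 1 and psi_j the MA(infinity) weights, this gives
  gamma(k) - sum_i phi_i gamma(k-i) = c_k,
  c_k = sigma^2 * sum_{j=k..q} theta_j psi_{j-k}   (c_k = 0 for k > q),
using gamma(-m) = gamma(m).
Pure AR (q = 0): c_0 = sigma^2 = 3, c_k = 0 for k >= 1.
Equations for k = 0 and k = 1 (AR order 1):
  gamma(0) = phi_1 gamma(1) + c_0
  gamma(1) = phi_1 gamma(0) + c_1
Substituting the second into the first: gamma(0) (1 - phi_1^2) = c_0 + phi_1 c_1, so
  gamma(0) = c_0 / (1 - phi_1^2) = 3 / (1 - (0.39)^2) = 3 / 0.8479 = 3.538153.
  gamma(1) = phi_1 gamma(0) = (0.39)(3.538153) = 1.37988.
Therefore gamma(1) = 1.3799 (to 4 decimal places).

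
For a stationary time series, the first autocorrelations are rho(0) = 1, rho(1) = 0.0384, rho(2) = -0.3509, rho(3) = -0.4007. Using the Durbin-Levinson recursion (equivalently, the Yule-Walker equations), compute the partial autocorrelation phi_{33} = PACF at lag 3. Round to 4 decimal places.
\phi_{33} = -0.4220

The PACF at lag k is phi_{kk}, the last component of the solution
to the Yule-Walker system G_k phi = r_k where
  (G_k)_{ij} = rho(|i - j|), (r_k)_i = rho(i), i,j = 1..k.
Equivalently, Durbin-Levinson gives phi_{kk} iteratively:
  phi_{11} = rho(1)
  phi_{kk} = [rho(k) - sum_{j=1..k-1} phi_{k-1,j} rho(k-j)]
            / [1 - sum_{j=1..k-1} phi_{k-1,j} rho(j)],
  phi_{k,j} = phi_{k-1,j} - phi_{kk} phi_{k-1,k-j},  j = 1..k-1.
Step k = 1:
  phi_11 = rho(1) = 0.0384.
Step k = 2:
  phi_22 = [rho(2) - phi_11 rho(1)] / [1 - phi_11 rho(1)] = [-0.3509 - (0.0384)(0.0384)] / [1 - (0.0384)(0.0384)]
         = -0.35237456 / 0.99852544 = -0.352895.
  Update: phi_21 = phi_11 - phi_22 phi_11 = 0.0384 - (-0.352895)(0.0384) = 0.051951.
Step k = 3:
  phi_33 = [rho(3) - phi_21 rho(2) - phi_22 rho(1)] / [1 - phi_21 rho(1) - phi_22 rho(2)]
    numerator   = -0.4007 - (0.051951)(-0.3509) - (-0.352895)(0.0384) = -0.36891917
    denominator = 1 - (0.051951)(0.0384) - (-0.352895)(-0.3509) = 0.87417425
  phi_33 = -0.36891917 / 0.87417425 = -0.422.
Therefore phi_{33} = -0.4220.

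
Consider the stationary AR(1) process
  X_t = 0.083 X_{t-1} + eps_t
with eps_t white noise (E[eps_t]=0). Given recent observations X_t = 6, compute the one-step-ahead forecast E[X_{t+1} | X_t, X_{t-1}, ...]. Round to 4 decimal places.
E[X_{t+1} \mid \mathcal F_t] = 0.4980

For an AR(p) model X_t = c + sum_i phi_i X_{t-i} + eps_t, the
one-step-ahead conditional mean is
  E[X_{t+1} | X_t, ...] = c + sum_i phi_i X_{t+1-i}.
Substitute known values:
  E[X_{t+1} | ...] = (0.083) * (6)
                   = 0.4980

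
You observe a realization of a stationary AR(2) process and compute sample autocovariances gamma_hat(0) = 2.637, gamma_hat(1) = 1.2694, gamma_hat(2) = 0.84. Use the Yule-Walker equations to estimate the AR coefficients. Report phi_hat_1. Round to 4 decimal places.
\hat\phi_{1} = 0.4270

The Yule-Walker equations for an AR(p) process read, in matrix form,
  Gamma_p phi = r_p,   with   (Gamma_p)_{ij} = gamma(|i - j|),
                       (r_p)_i = gamma(i),   i,j = 1..p.
Substitute the sample gammas (Toeplitz matrix and right-hand side of size 2):
  Gamma_p = [[2.637, 1.2694], [1.2694, 2.637]]
  r_p     = [1.2694, 0.84]
Written out:
  2.637 phi_1 + 1.2694 phi_2 = 1.2694
  1.2694 phi_1 + 2.637 phi_2 = 0.84
Solve by Cramer's rule:
  det = gamma(0)^2 - gamma(1)^2 = (2.637)^2 - (1.2694)^2 = 6.953769 - 1.61137636 = 5.34239264
  phi_hat_1 = [gamma(1) gamma(0) - gamma(1) gamma(2)] / det = [(1.2694)(2.637) - (1.2694)(0.84)] / 5.34239264 = 2.2811118 / 5.34239264 = 0.427
  phi_hat_2 = [gamma(0) gamma(2) - gamma(1)^2] / det = [(2.637)(0.84) - (1.2694)^2] / 5.34239264 = 0.60370364 / 5.34239264 = 0.113
So phi_hat = [0.4270, 0.1130].
Therefore phi_hat_1 = 0.4270.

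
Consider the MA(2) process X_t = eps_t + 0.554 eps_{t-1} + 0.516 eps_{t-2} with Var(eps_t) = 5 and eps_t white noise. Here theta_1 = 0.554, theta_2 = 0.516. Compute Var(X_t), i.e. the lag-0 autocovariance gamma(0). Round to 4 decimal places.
\gamma(0) = 7.8659

For an MA(q) process X_t = eps_t + sum_i theta_i eps_{t-i} with
Var(eps_t) = sigma^2, the variance is
  gamma(0) = sigma^2 * (1 + sum_i theta_i^2).
  sum_i theta_i^2 = (0.554)^2 + (0.516)^2 = 0.306916 + 0.266256 = 0.573172.
  gamma(0) = 5 * (1 + 0.573172) = 5 * 1.573172 = 7.86586, which rounds to 7.8659.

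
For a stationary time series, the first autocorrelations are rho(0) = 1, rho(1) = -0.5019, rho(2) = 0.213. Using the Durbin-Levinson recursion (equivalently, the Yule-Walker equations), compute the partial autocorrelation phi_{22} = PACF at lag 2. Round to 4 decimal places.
\phi_{22} = -0.0520

The PACF at lag k is phi_{kk}, the last component of the solution
to the Yule-Walker system G_k phi = r_k where
  (G_k)_{ij} = rho(|i - j|), (r_k)_i = rho(i), i,j = 1..k.
Equivalently, Durbin-Levinson gives phi_{kk} iteratively:
  phi_{11} = rho(1)
  phi_{kk} = [rho(k) - sum_{j=1..k-1} phi_{k-1,j} rho(k-j)]
            / [1 - sum_{j=1..k-1} phi_{k-1,j} rho(j)],
  phi_{k,j} = phi_{k-1,j} - phi_{kk} phi_{k-1,k-j},  j = 1..k-1.
Step k = 1:
  phi_11 = rho(1) = -0.5019.
Step k = 2:
  phi_22 = [rho(2) - phi_11 rho(1)] / [1 - phi_11 rho(1)] = [0.213 - (-0.5019)(-0.5019)] / [1 - (-0.5019)(-0.5019)]
         = -0.03890361 / 0.74809639 = -0.052.
Therefore phi_{22} = -0.0520.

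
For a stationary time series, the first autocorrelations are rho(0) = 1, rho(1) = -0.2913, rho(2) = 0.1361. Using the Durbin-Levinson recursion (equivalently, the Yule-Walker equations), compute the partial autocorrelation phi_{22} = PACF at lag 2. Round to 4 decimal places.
\phi_{22} = 0.0560

The PACF at lag k is phi_{kk}, the last component of the solution
to the Yule-Walker system G_k phi = r_k where
  (G_k)_{ij} = rho(|i - j|), (r_k)_i = rho(i), i,j = 1..k.
Equivalently, Durbin-Levinson gives phi_{kk} iteratively:
  phi_{11} = rho(1)
  phi_{kk} = [rho(k) - sum_{j=1..k-1} phi_{k-1,j} rho(k-j)]
            / [1 - sum_{j=1..k-1} phi_{k-1,j} rho(j)],
  phi_{k,j} = phi_{k-1,j} - phi_{kk} phi_{k-1,k-j},  j = 1..k-1.
Step k = 1:
  phi_11 = rho(1) = -0.2913.
Step k = 2:
  phi_22 = [rho(2) - phi_11 rho(1)] / [1 - phi_11 rho(1)] = [0.1361 - (-0.2913)(-0.2913)] / [1 - (-0.2913)(-0.2913)]
         = 0.05124431 / 0.91514431 = 0.056.
Therefore phi_{22} = 0.0560.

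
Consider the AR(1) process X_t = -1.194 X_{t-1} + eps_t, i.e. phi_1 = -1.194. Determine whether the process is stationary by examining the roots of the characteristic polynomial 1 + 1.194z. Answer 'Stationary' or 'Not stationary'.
\text{Not stationary}

The AR(p) characteristic polynomial is P(z) = 1 + 1.194z.
Stationarity requires all roots to lie outside the unit circle, i.e. |z| > 1 for every root.
This is linear in z: 1 + (1.194) z = 0  =>  z = -1/(1.194) = -0.837521,  |z| = 0.837521.
Moduli of all roots: 0.8375.
All moduli strictly greater than 1? No.
Verdict: Not stationary.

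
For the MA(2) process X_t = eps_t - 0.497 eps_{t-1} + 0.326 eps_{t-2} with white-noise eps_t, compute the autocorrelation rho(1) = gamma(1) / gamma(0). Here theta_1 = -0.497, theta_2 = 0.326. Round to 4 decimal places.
\rho(1) = -0.4870

For an MA(q) process with theta_0 = 1, the autocovariance is
  gamma(k) = sigma^2 * sum_{i=0..q-k} theta_i * theta_{i+k},
and rho(k) = gamma(k) / gamma(0). Sigma^2 cancels.
  numerator   = (1)*(-0.497) + (-0.497)*(0.326) = -0.659022.
  denominator = (1)^2 + (-0.497)^2 + (0.326)^2 = 1.353285.
  rho(1) = -0.659022 / 1.353285 = -0.4870.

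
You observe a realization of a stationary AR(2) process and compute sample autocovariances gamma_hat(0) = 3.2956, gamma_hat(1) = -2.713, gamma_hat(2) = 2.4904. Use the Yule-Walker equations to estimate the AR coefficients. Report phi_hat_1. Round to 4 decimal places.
\hat\phi_{1} = -0.6240

The Yule-Walker equations for an AR(p) process read, in matrix form,
  Gamma_p phi = r_p,   with   (Gamma_p)_{ij} = gamma(|i - j|),
                       (r_p)_i = gamma(i),   i,j = 1..p.
Substitute the sample gammas (Toeplitz matrix and right-hand side of size 2):
  Gamma_p = [[3.2956, -2.713], [-2.713, 3.2956]]
  r_p     = [-2.713, 2.4904]
Written out:
  3.2956 phi_1 - 2.713 phi_2 = -2.713
  -2.713 phi_1 + 3.2956 phi_2 = 2.4904
Solve by Cramer's rule:
  det = gamma(0)^2 - gamma(1)^2 = (3.2956)^2 - (-2.713)^2 = 10.86097936 - 7.360369 = 3.50061036
  phi_hat_1 = [gamma(1) gamma(0) - gamma(1) gamma(2)] / det = [(-2.713)(3.2956) - (-2.713)(2.4904)] / 3.50061036 = -2.1845076 / 3.50061036 = -0.624
  phi_hat_2 = [gamma(0) gamma(2) - gamma(1)^2] / det = [(3.2956)(2.4904) - (-2.713)^2] / 3.50061036 = 0.84699324 / 3.50061036 = 0.242
So phi_hat = [-0.6240, 0.2420].
Therefore phi_hat_1 = -0.6240.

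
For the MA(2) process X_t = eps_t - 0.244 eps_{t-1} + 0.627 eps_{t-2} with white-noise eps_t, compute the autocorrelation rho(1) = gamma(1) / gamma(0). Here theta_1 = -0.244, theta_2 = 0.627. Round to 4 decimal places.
\rho(1) = -0.2733

For an MA(q) process with theta_0 = 1, the autocovariance is
  gamma(k) = sigma^2 * sum_{i=0..q-k} theta_i * theta_{i+k},
and rho(k) = gamma(k) / gamma(0). Sigma^2 cancels.
  numerator   = (1)*(-0.244) + (-0.244)*(0.627) = -0.396988.
  denominator = (1)^2 + (-0.244)^2 + (0.627)^2 = 1.452665.
  rho(1) = -0.396988 / 1.452665 = -0.2733.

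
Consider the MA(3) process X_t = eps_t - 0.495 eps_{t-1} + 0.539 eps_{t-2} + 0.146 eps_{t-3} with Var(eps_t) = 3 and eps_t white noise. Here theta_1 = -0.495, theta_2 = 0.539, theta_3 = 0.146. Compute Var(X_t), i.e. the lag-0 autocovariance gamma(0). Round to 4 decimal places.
\gamma(0) = 4.6706

For an MA(q) process X_t = eps_t + sum_i theta_i eps_{t-i} with
Var(eps_t) = sigma^2, the variance is
  gamma(0) = sigma^2 * (1 + sum_i theta_i^2).
  sum_i theta_i^2 = (-0.495)^2 + (0.539)^2 + (0.146)^2 = 0.245025 + 0.290521 + 0.021316 = 0.556862.
  gamma(0) = 3 * (1 + 0.556862) = 3 * 1.556862 = 4.670586, which rounds to 4.6706.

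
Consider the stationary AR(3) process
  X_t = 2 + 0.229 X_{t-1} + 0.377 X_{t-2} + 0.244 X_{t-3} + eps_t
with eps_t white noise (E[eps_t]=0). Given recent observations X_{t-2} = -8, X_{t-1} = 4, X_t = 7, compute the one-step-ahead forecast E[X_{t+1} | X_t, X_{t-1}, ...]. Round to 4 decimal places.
E[X_{t+1} \mid \mathcal F_t] = 3.1590

For an AR(p) model X_t = c + sum_i phi_i X_{t-i} + eps_t, the
one-step-ahead conditional mean is
  E[X_{t+1} | X_t, ...] = c + sum_i phi_i X_{t+1-i}.
Substitute known values:
  E[X_{t+1} | ...] = 2 + (0.229) * (7) + (0.377) * (4) + (0.244) * (-8)
                   = 3.1590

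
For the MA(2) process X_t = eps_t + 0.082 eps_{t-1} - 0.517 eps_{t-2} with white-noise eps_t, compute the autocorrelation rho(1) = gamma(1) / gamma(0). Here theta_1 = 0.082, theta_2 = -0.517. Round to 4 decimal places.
\rho(1) = 0.0311

For an MA(q) process with theta_0 = 1, the autocovariance is
  gamma(k) = sigma^2 * sum_{i=0..q-k} theta_i * theta_{i+k},
and rho(k) = gamma(k) / gamma(0). Sigma^2 cancels.
  numerator   = (1)*(0.082) + (0.082)*(-0.517) = 0.039606.
  denominator = (1)^2 + (0.082)^2 + (-0.517)^2 = 1.274013.
  rho(1) = 0.039606 / 1.274013 = 0.0311.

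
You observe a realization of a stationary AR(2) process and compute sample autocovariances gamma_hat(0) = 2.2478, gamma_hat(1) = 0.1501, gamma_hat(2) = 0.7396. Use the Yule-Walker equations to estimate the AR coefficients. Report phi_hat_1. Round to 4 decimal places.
\hat\phi_{1} = 0.0450

The Yule-Walker equations for an AR(p) process read, in matrix form,
  Gamma_p phi = r_p,   with   (Gamma_p)_{ij} = gamma(|i - j|),
                       (r_p)_i = gamma(i),   i,j = 1..p.
Substitute the sample gammas (Toeplitz matrix and right-hand side of size 2):
  Gamma_p = [[2.2478, 0.1501], [0.1501, 2.2478]]
  r_p     = [0.1501, 0.7396]
Written out:
  2.2478 phi_1 + 0.1501 phi_2 = 0.1501
  0.1501 phi_1 + 2.2478 phi_2 = 0.7396
Solve by Cramer's rule:
  det = gamma(0)^2 - gamma(1)^2 = (2.2478)^2 - (0.1501)^2 = 5.05260484 - 0.02253001 = 5.03007483
  phi_hat_1 = [gamma(1) gamma(0) - gamma(1) gamma(2)] / det = [(0.1501)(2.2478) - (0.1501)(0.7396)] / 5.03007483 = 0.22638082 / 5.03007483 = 0.045
  phi_hat_2 = [gamma(0) gamma(2) - gamma(1)^2] / det = [(2.2478)(0.7396) - (0.1501)^2] / 5.03007483 = 1.63994287 / 5.03007483 = 0.326
So phi_hat = [0.0450, 0.3260].
Therefore phi_hat_1 = 0.0450.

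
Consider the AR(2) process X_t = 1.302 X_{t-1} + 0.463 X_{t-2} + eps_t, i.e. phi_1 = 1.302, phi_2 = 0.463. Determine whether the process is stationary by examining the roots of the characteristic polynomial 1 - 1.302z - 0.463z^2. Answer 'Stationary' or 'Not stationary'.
\text{Not stationary}

The AR(p) characteristic polynomial is P(z) = 1 - 1.302z - 0.463z^2.
Stationarity requires all roots to lie outside the unit circle, i.e. |z| > 1 for every root.
Set 1 + (-1.302) z + (-0.463) z^2 = 0, i.e. a z^2 + b z + c = 0 with a = -0.463, b = -1.302, c = 1.
Discriminant D = b^2 - 4ac = (-1.302)^2 - 4*(-0.463)*1 = 1.695204 - (-1.852) = 3.547204.
D >= 0, so the roots are real: z = (-b +/- sqrt(D)) / (2a) = (1.302 +/- 1.883402) / (-0.926).
  z_1 = (1.302 + 1.883402) / (-0.926) = -3.44,   |z_1| = 3.44.
  z_2 = (1.302 - 1.883402) / (-0.926) = 0.6279,   |z_2| = 0.6279.
Moduli of all roots: 3.4400, 0.6279.
All moduli strictly greater than 1? No.
Verdict: Not stationary.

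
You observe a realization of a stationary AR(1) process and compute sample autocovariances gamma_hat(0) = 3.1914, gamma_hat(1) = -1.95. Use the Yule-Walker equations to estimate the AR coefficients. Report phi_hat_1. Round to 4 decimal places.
\hat\phi_{1} = -0.6110

The Yule-Walker equations for an AR(p) process read, in matrix form,
  Gamma_p phi = r_p,   with   (Gamma_p)_{ij} = gamma(|i - j|),
                       (r_p)_i = gamma(i),   i,j = 1..p.
Substitute the sample gammas (Toeplitz matrix and right-hand side of size 1):
  Gamma_p = [[3.1914]]
  r_p     = [-1.95]
With p = 1 this is the single equation gamma(0) phi_1 = gamma(1):
  phi_hat_1 = gamma(1) / gamma(0) = -1.95 / 3.1914 = -0.6110.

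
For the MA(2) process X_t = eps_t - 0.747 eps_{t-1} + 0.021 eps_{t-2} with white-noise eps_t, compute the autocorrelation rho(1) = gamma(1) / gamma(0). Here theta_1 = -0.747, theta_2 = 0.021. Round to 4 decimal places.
\rho(1) = -0.4894

For an MA(q) process with theta_0 = 1, the autocovariance is
  gamma(k) = sigma^2 * sum_{i=0..q-k} theta_i * theta_{i+k},
and rho(k) = gamma(k) / gamma(0). Sigma^2 cancels.
  numerator   = (1)*(-0.747) + (-0.747)*(0.021) = -0.762687.
  denominator = (1)^2 + (-0.747)^2 + (0.021)^2 = 1.55845.
  rho(1) = -0.762687 / 1.55845 = -0.4894.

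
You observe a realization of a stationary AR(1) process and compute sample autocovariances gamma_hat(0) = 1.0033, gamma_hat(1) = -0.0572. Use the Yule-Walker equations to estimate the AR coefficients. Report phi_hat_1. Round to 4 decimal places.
\hat\phi_{1} = -0.0570

The Yule-Walker equations for an AR(p) process read, in matrix form,
  Gamma_p phi = r_p,   with   (Gamma_p)_{ij} = gamma(|i - j|),
                       (r_p)_i = gamma(i),   i,j = 1..p.
Substitute the sample gammas (Toeplitz matrix and right-hand side of size 1):
  Gamma_p = [[1.0033]]
  r_p     = [-0.0572]
With p = 1 this is the single equation gamma(0) phi_1 = gamma(1):
  phi_hat_1 = gamma(1) / gamma(0) = -0.0572 / 1.0033 = -0.0570.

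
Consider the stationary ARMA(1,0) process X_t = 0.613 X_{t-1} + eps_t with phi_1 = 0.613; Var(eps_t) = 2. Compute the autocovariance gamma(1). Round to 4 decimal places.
\gamma(1) = 1.9640

Multiply the model equation by X_{t-k} and take expectations. With theta_0 = psi_0 = 1 and psi_j the MA(infinity) weights, this gives
  gamma(k) - sum_i phi_i gamma(k-i) = c_k,
  c_k = sigma^2 * sum_{j=k..q} theta_j psi_{j-k}   (c_k = 0 for k > q),
using gamma(-m) = gamma(m).
Pure AR (q = 0): c_0 = sigma^2 = 2, c_k = 0 for k >= 1.
Equations for k = 0 and k = 1 (AR order 1):
  gamma(0) = phi_1 gamma(1) + c_0
  gamma(1) = phi_1 gamma(0) + c_1
Substituting the second into the first: gamma(0) (1 - phi_1^2) = c_0 + phi_1 c_1, so
  gamma(0) = c_0 / (1 - phi_1^2) = 2 / (1 - (0.613)^2) = 2 / 0.624231 = 3.203942.
  gamma(1) = phi_1 gamma(0) = (0.613)(3.203942) = 1.964017.
Therefore gamma(1) = 1.9640 (to 4 decimal places).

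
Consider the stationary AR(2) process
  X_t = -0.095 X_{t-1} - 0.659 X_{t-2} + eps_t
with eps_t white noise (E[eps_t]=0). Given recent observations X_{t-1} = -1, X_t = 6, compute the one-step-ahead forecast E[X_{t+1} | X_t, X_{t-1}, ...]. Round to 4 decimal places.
E[X_{t+1} \mid \mathcal F_t] = 0.0890

For an AR(p) model X_t = c + sum_i phi_i X_{t-i} + eps_t, the
one-step-ahead conditional mean is
  E[X_{t+1} | X_t, ...] = c + sum_i phi_i X_{t+1-i}.
Substitute known values:
  E[X_{t+1} | ...] = (-0.095) * (6) + (-0.659) * (-1)
                   = 0.0890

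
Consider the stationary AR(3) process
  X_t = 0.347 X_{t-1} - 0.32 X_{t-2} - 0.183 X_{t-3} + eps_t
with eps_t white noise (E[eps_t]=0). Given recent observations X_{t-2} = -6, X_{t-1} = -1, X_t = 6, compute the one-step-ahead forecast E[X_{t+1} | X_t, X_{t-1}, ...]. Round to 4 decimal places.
E[X_{t+1} \mid \mathcal F_t] = 3.5000

For an AR(p) model X_t = c + sum_i phi_i X_{t-i} + eps_t, the
one-step-ahead conditional mean is
  E[X_{t+1} | X_t, ...] = c + sum_i phi_i X_{t+1-i}.
Substitute known values:
  E[X_{t+1} | ...] = (0.347) * (6) + (-0.32) * (-1) + (-0.183) * (-6)
                   = 3.5000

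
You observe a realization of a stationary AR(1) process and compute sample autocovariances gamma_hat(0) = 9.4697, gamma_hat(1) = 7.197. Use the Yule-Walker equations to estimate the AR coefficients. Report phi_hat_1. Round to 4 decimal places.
\hat\phi_{1} = 0.7600

The Yule-Walker equations for an AR(p) process read, in matrix form,
  Gamma_p phi = r_p,   with   (Gamma_p)_{ij} = gamma(|i - j|),
                       (r_p)_i = gamma(i),   i,j = 1..p.
Substitute the sample gammas (Toeplitz matrix and right-hand side of size 1):
  Gamma_p = [[9.4697]]
  r_p     = [7.197]
With p = 1 this is the single equation gamma(0) phi_1 = gamma(1):
  phi_hat_1 = gamma(1) / gamma(0) = 7.197 / 9.4697 = 0.7600.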